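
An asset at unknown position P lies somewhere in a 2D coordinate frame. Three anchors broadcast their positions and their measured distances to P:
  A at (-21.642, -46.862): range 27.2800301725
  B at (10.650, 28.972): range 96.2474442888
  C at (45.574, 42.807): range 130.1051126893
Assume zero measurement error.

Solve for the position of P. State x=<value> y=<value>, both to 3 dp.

x=-48.921 y=-46.625

eq1: (x + 21.642)² + (y + 46.862)² = 27.2800301725²
eq2: (x − 10.650)² + (y − 28.972)² = 96.2474442888²
eq3: (x − 45.574)² + (y − 42.807)² = 130.1051126893²
eq1−eq3, eq1−eq2 (x²,y² cancel):
  134.432·x + 179.338·y = -14938.134785
  64.584·x + 151.668·y = -10230.994410
det = 134.432·151.668 − 179.338·64.584 = 8806.667184
x = (-14938.134785·151.668 − 179.338·-10230.994410) / 8806.667184 = -48.920998
y = (134.432·-10230.994410 − -14938.134785·64.584) / 8806.667184 = -46.624737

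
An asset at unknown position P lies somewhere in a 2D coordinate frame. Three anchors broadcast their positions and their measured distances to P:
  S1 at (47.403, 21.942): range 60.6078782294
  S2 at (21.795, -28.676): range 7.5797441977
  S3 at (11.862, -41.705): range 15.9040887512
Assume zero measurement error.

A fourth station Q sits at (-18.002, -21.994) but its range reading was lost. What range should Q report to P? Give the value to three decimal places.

46.038

eq1: (x − 47.403)² + (y − 21.942)² = 60.6078782294²
eq2: (x − 21.795)² + (y + 28.676)² = 7.5797441977²
eq3: (x − 11.862)² + (y + 41.705)² = 15.9040887512²
eq3−eq1, eq3−eq2 (x²,y² cancel):
  71.082·x + 127.294·y = -2571.893160
  19.866·x + 26.058·y = -387.191551
det = 71.082·26.058 − 127.294·19.866 = -676.567848
x = (-2571.893160·26.058 − 127.294·-387.191551) / -676.567848 = 26.207616
y = (71.082·-387.191551 − -2571.893160·19.866) / -676.567848 = -34.838900
|P − Q| = √((26.207616 − -18.002)² + (-34.838900 − -21.994)²) = 46.037828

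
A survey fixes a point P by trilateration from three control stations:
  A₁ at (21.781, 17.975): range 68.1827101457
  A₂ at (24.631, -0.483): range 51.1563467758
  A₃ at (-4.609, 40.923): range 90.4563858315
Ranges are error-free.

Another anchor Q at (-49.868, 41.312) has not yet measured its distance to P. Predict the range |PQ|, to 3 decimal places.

eq1: (x − 21.781)² + (y − 17.975)² = 68.1827101457²
eq2: (x − 24.631)² + (y + 0.483)² = 51.1563467758²
eq3: (x + 4.609)² + (y − 40.923)² = 90.4563858315²
eq2−eq1, eq2−eq3 (x²,y² cancel):
  -5.700·x + 36.916·y = -1841.317011
  -58.480·x + 82.812·y = -4476.370562
det = -5.700·82.812 − 36.916·-58.480 = 1686.819280
x = (-1841.317011·82.812 − 36.916·-4476.370562) / 1686.819280 = 7.568417
y = (-5.700·-4476.370562 − -1841.317011·-58.480) / 1686.819280 = -48.709964
|P − Q| = √((7.568417 − -49.868)² + (-48.709964 − 41.312)²) = 106.784343

106.784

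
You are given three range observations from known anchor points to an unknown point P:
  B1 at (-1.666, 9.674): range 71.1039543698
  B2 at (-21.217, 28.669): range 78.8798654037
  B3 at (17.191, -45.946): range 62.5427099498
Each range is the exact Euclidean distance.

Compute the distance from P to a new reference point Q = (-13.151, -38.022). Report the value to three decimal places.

eq1: (x + 1.666)² + (y − 9.674)² = 71.1039543698²
eq2: (x + 21.217)² + (y − 28.669)² = 78.8798654037²
eq3: (x − 17.191)² + (y + 45.946)² = 62.5427099498²
eq3−eq1, eq3−eq2 (x²,y² cancel):
  -37.714·x + 111.240·y = -3454.385324
  -76.816·x + 149.230·y = -3444.935345
det = -37.714·149.230 − 111.240·-76.816 = 2916.951620
x = (-3454.385324·149.230 − 111.240·-3444.935345) / 2916.951620 = -45.349849
y = (-37.714·-3444.935345 − -3454.385324·-76.816) / 2916.951620 = -46.428529
|P − Q| = √((-45.349849 − -13.151)² + (-46.428529 − -38.022)²) = 33.278155

33.278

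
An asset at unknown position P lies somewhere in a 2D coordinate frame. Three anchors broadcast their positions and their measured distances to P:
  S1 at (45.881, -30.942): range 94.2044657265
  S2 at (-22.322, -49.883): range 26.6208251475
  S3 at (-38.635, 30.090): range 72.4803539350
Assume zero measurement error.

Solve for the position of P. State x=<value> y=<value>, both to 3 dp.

x=-47.693 y=-41.822

eq1: (x − 45.881)² + (y + 30.942)² = 94.2044657265²
eq2: (x + 22.322)² + (y + 49.883)² = 26.6208251475²
eq3: (x + 38.635)² + (y − 30.090)² = 72.4803539350²
eq3−eq2, eq3−eq1 (x²,y² cancel):
  32.626·x − 159.946·y = 5133.247423
  169.032·x − 122.064·y = -2956.677456
det = 32.626·-122.064 − -159.946·169.032 = 23053.532208
x = (5133.247423·-122.064 − -159.946·-2956.677456) / 23053.532208 = -47.693058
y = (32.626·-2956.677456 − 5133.247423·169.032) / 23053.532208 = -41.822122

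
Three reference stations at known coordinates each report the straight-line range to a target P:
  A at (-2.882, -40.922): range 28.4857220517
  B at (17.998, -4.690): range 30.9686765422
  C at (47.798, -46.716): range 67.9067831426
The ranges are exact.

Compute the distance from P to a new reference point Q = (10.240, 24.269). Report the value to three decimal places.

43.891

eq1: (x + 2.882)² + (y + 40.922)² = 28.4857220517²
eq2: (x − 17.998)² + (y + 4.690)² = 30.9686765422²
eq3: (x − 47.798)² + (y + 46.716)² = 67.9067831426²
eq1−eq3, eq1−eq2 (x²,y² cancel):
  101.360·x − 11.588·y = -1015.777384
  41.760·x + 72.464·y = -1484.614470
det = 101.360·72.464 − -11.588·41.760 = 7828.865920
x = (-1015.777384·72.464 − -11.588·-1484.614470) / 7828.865920 = -11.599510
y = (101.360·-1484.614470 − -1015.777384·41.760) / 7828.865920 = -13.802977
|P − Q| = √((-11.599510 − 10.240)² + (-13.802977 − 24.269)²) = 43.891225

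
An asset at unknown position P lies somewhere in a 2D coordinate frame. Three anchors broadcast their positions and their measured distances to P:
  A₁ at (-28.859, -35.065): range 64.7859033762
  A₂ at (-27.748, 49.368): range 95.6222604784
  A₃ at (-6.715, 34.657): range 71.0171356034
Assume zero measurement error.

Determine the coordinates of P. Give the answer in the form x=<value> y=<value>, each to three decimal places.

eq1: (x + 28.859)² + (y + 35.065)² = 64.7859033762²
eq2: (x + 27.748)² + (y − 49.368)² = 95.6222604784²
eq3: (x + 6.715)² + (y − 34.657)² = 71.0171356034²
eq1−eq3, eq1−eq2 (x²,y² cancel):
  44.288·x + 139.444·y = -1662.417505
  2.222·x + 168.866·y = -3801.648601
det = 44.288·168.866 − 139.444·2.222 = 7168.892840
x = (-1662.417505·168.866 − 139.444·-3801.648601) / 7168.892840 = 34.787979
y = (44.288·-3801.648601 − -1662.417505·2.222) / 7168.892840 = -22.970565

x=34.788 y=-22.971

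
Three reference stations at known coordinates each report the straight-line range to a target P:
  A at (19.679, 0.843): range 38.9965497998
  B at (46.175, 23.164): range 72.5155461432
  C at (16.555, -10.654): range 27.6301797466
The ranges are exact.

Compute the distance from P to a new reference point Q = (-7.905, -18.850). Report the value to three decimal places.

16.360

eq1: (x − 19.679)² + (y − 0.843)² = 38.9965497998²
eq2: (x − 46.175)² + (y − 23.164)² = 72.5155461432²
eq3: (x − 16.555)² + (y + 10.654)² = 27.6301797466²
eq2−eq1, eq2−eq3 (x²,y² cancel):
  -52.992·x − 44.642·y = 1457.045705
  -59.240·x − 67.636·y = 2213.951820
det = -52.992·-67.636 − -44.642·-59.240 = 939.574832
x = (1457.045705·-67.636 − -44.642·2213.951820) / 939.574832 = 0.304919
y = (-52.992·2213.951820 − 1457.045705·-59.240) / 939.574832 = -33.000402
|P − Q| = √((0.304919 − -7.905)² + (-33.000402 − -18.850)²) = 16.359604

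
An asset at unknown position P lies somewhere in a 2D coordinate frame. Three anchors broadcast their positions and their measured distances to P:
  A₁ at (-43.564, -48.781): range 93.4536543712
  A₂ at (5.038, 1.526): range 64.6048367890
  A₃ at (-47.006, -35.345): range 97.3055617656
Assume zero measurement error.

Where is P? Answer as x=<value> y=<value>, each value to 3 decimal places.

eq1: (x + 43.564)² + (y + 48.781)² = 93.4536543712²
eq2: (x − 5.038)² + (y − 1.526)² = 64.6048367890²
eq3: (x + 47.006)² + (y + 35.345)² = 97.3055617656²
eq2−eq1, eq2−eq3 (x²,y² cancel):
  -97.204·x − 100.614·y = -310.102642
  -104.088·x − 73.742·y = -1863.464473
det = -97.204·-73.742 − -100.614·-104.088 = -3304.692664
x = (-310.102642·-73.742 − -100.614·-1863.464473) / -3304.692664 = 49.814928
y = (-97.204·-1863.464473 − -310.102642·-104.088) / -3304.692664 = -45.044502

x=49.815 y=-45.045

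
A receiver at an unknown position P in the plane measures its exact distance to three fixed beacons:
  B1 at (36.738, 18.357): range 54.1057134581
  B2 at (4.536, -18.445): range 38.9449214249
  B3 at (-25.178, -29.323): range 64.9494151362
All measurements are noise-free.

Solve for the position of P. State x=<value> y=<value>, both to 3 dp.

eq1: (x − 36.738)² + (y − 18.357)² = 54.1057134581²
eq2: (x − 4.536)² + (y + 18.445)² = 38.9449214249²
eq3: (x + 25.178)² + (y + 29.323)² = 64.9494151362²
eq1−eq2, eq1−eq3 (x²,y² cancel):
  -64.404·x − 73.604·y = 84.854552
  -123.832·x − 95.360·y = -1483.888378
det = -64.404·-95.360 − -73.604·-123.832 = -2972.965088
x = (84.854552·-95.360 − -73.604·-1483.888378) / -2972.965088 = 39.459545
y = (-64.404·-1483.888378 − 84.854552·-123.832) / -2972.965088 = -35.680223

x=39.460 y=-35.680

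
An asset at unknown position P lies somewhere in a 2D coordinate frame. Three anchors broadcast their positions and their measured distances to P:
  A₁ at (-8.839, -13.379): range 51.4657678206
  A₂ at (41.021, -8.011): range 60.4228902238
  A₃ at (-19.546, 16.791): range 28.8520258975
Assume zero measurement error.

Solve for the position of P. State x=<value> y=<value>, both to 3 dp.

x=0.889 y=37.159

eq1: (x + 8.839)² + (y + 13.379)² = 51.4657678206²
eq2: (x − 41.021)² + (y + 8.011)² = 60.4228902238²
eq3: (x + 19.546)² + (y − 16.791)² = 28.8520258975²
eq2−eq3, eq2−eq1 (x²,y² cancel):
  -121.134·x + 49.604·y = 1735.571500
  -99.720·x − 10.736·y = -487.572594
det = -121.134·-10.736 − 49.604·-99.720 = 6247.005504
x = (1735.571500·-10.736 − 49.604·-487.572594) / 6247.005504 = 0.888819
y = (-121.134·-487.572594 − 1735.571500·-99.720) / 6247.005504 = 37.159053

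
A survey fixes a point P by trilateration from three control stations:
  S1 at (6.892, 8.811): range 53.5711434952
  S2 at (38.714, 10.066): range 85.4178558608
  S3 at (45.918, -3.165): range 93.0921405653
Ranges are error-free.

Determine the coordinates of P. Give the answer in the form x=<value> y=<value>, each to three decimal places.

eq1: (x − 6.892)² + (y − 8.811)² = 53.5711434952²
eq2: (x − 38.714)² + (y − 10.066)² = 85.4178558608²
eq3: (x − 45.918)² + (y + 3.165)² = 93.0921405653²
eq3−eq2, eq3−eq1 (x²,y² cancel):
  -14.408·x + 26.462·y = 851.554738
  -78.052·x + 23.952·y = 3802.932656
det = -14.408·23.952 − 26.462·-78.052 = 1720.311608
x = (851.554738·23.952 − 26.462·3802.932656) / 1720.311608 = -46.640832
y = (-14.408·3802.932656 − 851.554738·-78.052) / 1720.311608 = 6.785339

x=-46.641 y=6.785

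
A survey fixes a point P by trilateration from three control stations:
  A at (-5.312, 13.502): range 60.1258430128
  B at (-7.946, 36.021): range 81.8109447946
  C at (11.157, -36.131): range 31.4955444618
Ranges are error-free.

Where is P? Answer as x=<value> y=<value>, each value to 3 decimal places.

x=-19.055 y=-45.032

eq1: (x + 5.312)² + (y − 13.502)² = 60.1258430128²
eq2: (x + 7.946)² + (y − 36.021)² = 81.8109447946²
eq3: (x − 11.157)² + (y + 36.131)² = 31.4955444618²
eq1−eq3, eq1−eq2 (x²,y² cancel):
  32.938·x − 99.266·y = 3842.554139
  -5.268·x + 45.038·y = -1927.783681
det = 32.938·45.038 − -99.266·-5.268 = 960.528356
x = (3842.554139·45.038 − -99.266·-1927.783681) / 960.528356 = -19.054535
y = (32.938·-1927.783681 − 3842.554139·-5.268) / 960.528356 = -45.032261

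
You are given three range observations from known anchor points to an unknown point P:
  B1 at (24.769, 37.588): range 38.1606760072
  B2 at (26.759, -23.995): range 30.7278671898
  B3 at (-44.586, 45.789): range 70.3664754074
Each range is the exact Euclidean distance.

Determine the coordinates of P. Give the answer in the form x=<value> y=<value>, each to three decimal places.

eq1: (x − 24.769)² + (y − 37.588)² = 38.1606760072²
eq2: (x − 26.759)² + (y + 23.995)² = 30.7278671898²
eq3: (x + 44.586)² + (y − 45.789)² = 70.3664754074²
eq3−eq2, eq3−eq1 (x²,y² cancel):
  142.690·x − 139.568·y = 1214.499228
  138.710·x − 16.402·y = 1437.020856
det = 142.690·-16.402 − -139.568·138.710 = 17019.075900
x = (1214.499228·-16.402 − -139.568·1437.020856) / 17019.075900 = 10.614085
y = (142.690·1437.020856 − 1214.499228·138.710) / 17019.075900 = 2.149665

x=10.614 y=2.150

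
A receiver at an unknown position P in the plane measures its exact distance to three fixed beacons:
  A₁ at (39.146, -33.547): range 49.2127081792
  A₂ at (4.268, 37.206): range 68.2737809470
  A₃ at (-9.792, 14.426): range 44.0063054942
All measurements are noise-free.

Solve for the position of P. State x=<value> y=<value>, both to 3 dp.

eq1: (x − 39.146)² + (y + 33.547)² = 49.2127081792²
eq2: (x − 4.268)² + (y − 37.206)² = 68.2737809470²
eq3: (x + 9.792)² + (y − 14.426)² = 44.0063054942²
eq3−eq2, eq3−eq1 (x²,y² cancel):
  28.120·x + 45.560·y = -1626.244722
  97.876·x − 95.946·y = 1868.482062
det = 28.120·-95.946 − 45.560·97.876 = -7157.232080
x = (-1626.244722·-95.946 − 45.560·1868.482062) / -7157.232080 = -9.906572
y = (28.120·1868.482062 − -1626.244722·97.876) / -7157.232080 = -29.580156

x=-9.907 y=-29.580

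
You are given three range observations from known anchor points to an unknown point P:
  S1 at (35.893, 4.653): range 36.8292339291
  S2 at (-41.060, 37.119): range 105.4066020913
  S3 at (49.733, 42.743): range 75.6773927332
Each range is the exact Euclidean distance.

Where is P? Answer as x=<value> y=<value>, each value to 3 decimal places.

eq1: (x − 35.893)² + (y − 4.653)² = 36.8292339291²
eq2: (x + 41.060)² + (y − 37.119)² = 105.4066020913²
eq3: (x − 49.733)² + (y − 42.743)² = 75.6773927332²
eq1−eq2, eq1−eq3 (x²,y² cancel):
  -153.906·x + 64.932·y = -8000.373390
  27.680·x + 76.180·y = -1380.297819
det = -153.906·76.180 − 64.932·27.680 = -13521.876840
x = (-8000.373390·76.180 − 64.932·-1380.297819) / -13521.876840 = 38.444585
y = (-153.906·-1380.297819 − -8000.373390·27.680) / -13521.876840 = -32.087739

x=38.445 y=-32.088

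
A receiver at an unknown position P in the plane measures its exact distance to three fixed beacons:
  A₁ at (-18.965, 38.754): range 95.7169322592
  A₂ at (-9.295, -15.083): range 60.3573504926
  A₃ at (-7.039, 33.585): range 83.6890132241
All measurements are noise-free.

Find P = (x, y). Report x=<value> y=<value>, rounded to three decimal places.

x=49.673 y=-27.958

eq1: (x + 18.965)² + (y − 38.754)² = 95.7169322592²
eq2: (x + 9.295)² + (y + 15.083)² = 60.3573504926²
eq3: (x + 7.039)² + (y − 33.585)² = 83.6890132241²
eq3−eq2, eq3−eq1 (x²,y² cancel):
  -4.512·x − 97.336·y = 2497.235344
  -23.852·x + 10.338·y = -1473.836192
det = -4.512·10.338 − -97.336·-23.852 = -2368.303328
x = (2497.235344·10.338 − -97.336·-1473.836192) / -2368.303328 = 49.673072
y = (-4.512·-1473.836192 − 2497.235344·-23.852) / -2368.303328 = -27.958415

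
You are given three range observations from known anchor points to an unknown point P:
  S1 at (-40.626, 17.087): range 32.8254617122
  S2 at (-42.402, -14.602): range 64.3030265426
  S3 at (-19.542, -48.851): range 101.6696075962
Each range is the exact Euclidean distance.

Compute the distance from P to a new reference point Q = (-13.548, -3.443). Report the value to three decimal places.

eq1: (x + 40.626)² + (y − 17.087)² = 32.8254617122²
eq2: (x + 42.402)² + (y + 14.602)² = 64.3030265426²
eq3: (x + 19.542)² + (y + 48.851)² = 101.6696075962²
eq1−eq3, eq1−eq2 (x²,y² cancel):
  42.168·x − 131.876·y = -8433.325652
  -3.552·x − 63.378·y = -2988.657723
det = 42.168·-63.378 − -131.876·-3.552 = -3140.947056
x = (-8433.325652·-63.378 − -131.876·-2988.657723) / -3140.947056 = -44.685595
y = (42.168·-2988.657723 − -8433.325652·-3.552) / -3140.947056 = 49.660465
|P − Q| = √((-44.685595 − -13.548)² + (49.660465 − -3.443)²) = 61.559141

61.559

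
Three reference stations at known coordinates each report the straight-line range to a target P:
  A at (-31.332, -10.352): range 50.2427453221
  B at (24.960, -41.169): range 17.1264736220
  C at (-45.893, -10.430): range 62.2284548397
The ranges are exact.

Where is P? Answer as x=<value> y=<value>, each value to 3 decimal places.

eq1: (x + 31.332)² + (y + 10.352)² = 50.2427453221²
eq2: (x − 24.960)² + (y + 41.169)² = 17.1264736220²
eq3: (x + 45.893)² + (y + 10.430)² = 62.2284548397²
eq3−eq1, eq3−eq2 (x²,y² cancel):
  29.122·x + 0.156·y = 221.952913
  141.706·x − 61.478·y = 3682.000305
det = 29.122·-61.478 − 0.156·141.706 = -1812.468452
x = (221.952913·-61.478 − 0.156·3682.000305) / -1812.468452 = 7.845440
y = (29.122·3682.000305 − 221.952913·141.706) / -1812.468452 = -41.807709

x=7.845 y=-41.808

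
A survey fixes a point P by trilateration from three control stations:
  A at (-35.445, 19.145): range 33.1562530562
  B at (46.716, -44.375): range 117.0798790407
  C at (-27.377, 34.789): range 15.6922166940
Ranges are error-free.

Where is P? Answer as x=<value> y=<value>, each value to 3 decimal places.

x=-22.833 y=49.809

eq1: (x + 35.445)² + (y − 19.145)² = 33.1562530562²
eq2: (x − 46.716)² + (y + 44.375)² = 117.0798790407²
eq3: (x + 27.377)² + (y − 34.789)² = 15.6922166940²
eq3−eq1, eq3−eq2 (x²,y² cancel):
  -16.136·x − 31.288·y = -1189.987052
  148.186·x − 158.328·y = -11269.701780
det = -16.136·-158.328 − -31.288·148.186 = 7191.224176
x = (-1189.987052·-158.328 − -31.288·-11269.701780) / 7191.224176 = -22.833130
y = (-16.136·-11269.701780 − -1189.987052·148.186) / 7191.224176 = 49.808951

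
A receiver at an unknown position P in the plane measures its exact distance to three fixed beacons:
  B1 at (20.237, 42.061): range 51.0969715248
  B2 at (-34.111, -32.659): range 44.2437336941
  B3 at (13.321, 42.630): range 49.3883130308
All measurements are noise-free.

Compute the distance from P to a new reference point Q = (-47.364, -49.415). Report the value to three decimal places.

65.234

eq1: (x − 20.237)² + (y − 42.061)² = 51.0969715248²
eq2: (x + 34.111)² + (y + 32.659)² = 44.2437336941²
eq3: (x − 13.321)² + (y − 42.630)² = 49.3883130308²
eq3−eq2, eq3−eq1 (x²,y² cancel):
  -94.864·x − 150.578·y = 717.102154
  13.832·x − 1.138·y = 12.202914
det = -94.864·-1.138 − -150.578·13.832 = 2190.750128
x = (717.102154·-1.138 − -150.578·12.202914) / 2190.750128 = 0.466246
y = (-94.864·12.202914 − 717.102154·13.832) / 2190.750128 = -5.056065
|P − Q| = √((0.466246 − -47.364)² + (-5.056065 − -49.415)²) = 65.233792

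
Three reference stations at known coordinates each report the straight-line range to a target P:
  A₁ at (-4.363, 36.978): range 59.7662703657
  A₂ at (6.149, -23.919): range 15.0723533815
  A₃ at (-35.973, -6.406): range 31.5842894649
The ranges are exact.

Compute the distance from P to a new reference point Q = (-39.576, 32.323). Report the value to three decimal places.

eq1: (x + 4.363)² + (y − 36.978)² = 59.7662703657²
eq2: (x − 6.149)² + (y + 23.919)² = 15.0723533815²
eq3: (x + 35.973)² + (y + 6.406)² = 31.5842894649²
eq1−eq2, eq1−eq3 (x²,y² cancel):
  21.024·x − 121.794·y = 2568.351746
  -63.220·x − 86.768·y = 2523.125044
det = 21.024·-86.768 − -121.794·-63.220 = -9524.027112
x = (2568.351746·-86.768 − -121.794·2523.125044) / -9524.027112 = -8.867126
y = (21.024·2523.125044 − 2568.351746·-63.220) / -9524.027112 = -22.618308
|P − Q| = √((-8.867126 − -39.576)² + (-22.618308 − 32.323)²) = 62.941102

62.941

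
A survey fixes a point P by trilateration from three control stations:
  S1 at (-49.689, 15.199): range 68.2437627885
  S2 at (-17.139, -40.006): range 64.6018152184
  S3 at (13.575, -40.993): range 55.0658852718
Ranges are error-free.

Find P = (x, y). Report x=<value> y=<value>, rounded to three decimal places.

eq1: (x + 49.689)² + (y − 15.199)² = 68.2437627885²
eq2: (x + 17.139)² + (y + 40.006)² = 64.6018152184²
eq3: (x − 13.575)² + (y + 40.993)² = 55.0658852718²
eq2−eq3, eq2−eq1 (x²,y² cancel):
  61.428·x − 1.974·y = 1111.624126
  -65.100·x + 110.410·y = 321.964335
det = 61.428·110.410 − -1.974·-65.100 = 6653.758080
x = (1111.624126·110.410 − -1.974·321.964335) / 6653.758080 = 18.541398
y = (61.428·321.964335 − 1111.624126·-65.100) / 6653.758080 = 13.848468

x=18.541 y=13.848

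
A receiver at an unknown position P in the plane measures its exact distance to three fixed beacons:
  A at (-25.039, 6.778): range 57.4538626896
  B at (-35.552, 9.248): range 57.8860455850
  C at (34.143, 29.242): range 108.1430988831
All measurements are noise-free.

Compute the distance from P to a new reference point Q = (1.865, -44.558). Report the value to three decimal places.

43.204

eq1: (x + 25.039)² + (y − 6.778)² = 57.4538626896²
eq2: (x + 35.552)² + (y − 9.248)² = 57.8860455850²
eq3: (x − 34.143)² + (y − 29.242)² = 108.1430988831²
eq3−eq2, eq3−eq1 (x²,y² cancel):
  -139.390·x − 39.988·y = 7672.766758
  -118.364·x − 44.928·y = 7046.037290
det = -139.390·-44.928 − -39.988·-118.364 = 1529.374288
x = (7672.766758·-44.928 − -39.988·7046.037290) / 1529.374288 = -41.170514
y = (-139.390·7046.037290 − 7672.766758·-118.364) / 1529.374288 = -48.364729
|P − Q| = √((-41.170514 − 1.865)² + (-48.364729 − -44.558)²) = 43.203549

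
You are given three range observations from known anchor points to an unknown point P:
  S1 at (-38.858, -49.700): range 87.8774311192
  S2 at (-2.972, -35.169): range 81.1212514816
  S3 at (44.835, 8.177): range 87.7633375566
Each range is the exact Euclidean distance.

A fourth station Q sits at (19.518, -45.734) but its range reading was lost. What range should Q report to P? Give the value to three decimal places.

eq1: (x + 38.858)² + (y + 49.700)² = 87.8774311192²
eq2: (x + 2.972)² + (y + 35.169)² = 81.1212514816²
eq3: (x − 44.835)² + (y − 8.177)² = 87.7633375566²
eq3−eq1, eq3−eq2 (x²,y² cancel):
  -167.386·x − 115.754·y = 1882.954129
  -95.614·x − 86.692·y = 290.396768
det = -167.386·-86.692 − -115.754·-95.614 = 3443.324156
x = (1882.954129·-86.692 − -115.754·290.396768) / 3443.324156 = -37.644574
y = (-167.386·290.396768 − 1882.954129·-95.614) / 3443.324156 = 38.169053
|P − Q| = √((-37.644574 − 19.518)² + (38.169053 − -45.734)²) = 101.524786

101.525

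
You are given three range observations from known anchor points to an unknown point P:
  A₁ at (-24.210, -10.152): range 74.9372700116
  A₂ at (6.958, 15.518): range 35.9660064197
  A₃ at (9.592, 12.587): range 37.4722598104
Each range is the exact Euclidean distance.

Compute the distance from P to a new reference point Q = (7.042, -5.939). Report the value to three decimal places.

55.750

eq1: (x + 24.210)² + (y + 10.152)² = 74.9372700116²
eq2: (x − 6.958)² + (y − 15.518)² = 35.9660064197²
eq3: (x − 9.592)² + (y − 12.587)² = 37.4722598104²
eq1−eq2, eq1−eq3 (x²,y² cancel):
  62.336·x + 51.340·y = 3922.075703
  67.604·x + 45.478·y = 3772.676011
det = 62.336·45.478 − 51.340·67.604 = -635.872752
x = (3922.075703·45.478 − 51.340·3772.676011) / -635.872752 = 24.094487
y = (62.336·3772.676011 − 3922.075703·67.604) / -635.872752 = 47.139108
|P − Q| = √((24.094487 − 7.042)² + (47.139108 − -5.939)²) = 55.750092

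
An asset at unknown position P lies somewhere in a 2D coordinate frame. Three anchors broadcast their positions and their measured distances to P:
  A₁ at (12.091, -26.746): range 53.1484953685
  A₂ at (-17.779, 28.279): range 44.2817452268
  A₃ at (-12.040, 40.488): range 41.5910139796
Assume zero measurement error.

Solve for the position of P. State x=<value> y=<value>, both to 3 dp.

eq1: (x − 12.091)² + (y + 26.746)² = 53.1484953685²
eq2: (x + 17.779)² + (y − 28.279)² = 44.2817452268²
eq3: (x + 12.040)² + (y − 40.488)² = 41.5910139796²
eq3−eq1, eq3−eq2 (x²,y² cancel):
  48.262·x − 134.468·y = -2017.649063
  -11.478·x − 24.418·y = -899.505578
det = 48.262·-24.418 − -134.468·-11.478 = -2721.885220
x = (-2017.649063·-24.418 − -134.468·-899.505578) / -2721.885220 = 26.337540
y = (48.262·-899.505578 − -2017.649063·-11.478) / -2721.885220 = 24.457502

x=26.338 y=24.458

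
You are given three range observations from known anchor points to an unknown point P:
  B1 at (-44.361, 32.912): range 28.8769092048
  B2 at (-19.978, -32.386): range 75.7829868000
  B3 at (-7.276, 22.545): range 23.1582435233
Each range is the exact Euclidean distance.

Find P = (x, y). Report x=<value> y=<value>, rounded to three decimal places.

x=-17.438 y=43.354

eq1: (x + 44.361)² + (y − 32.912)² = 28.8769092048²
eq2: (x + 19.978)² + (y + 32.386)² = 75.7829868000²
eq3: (x + 7.276)² + (y − 22.545)² = 23.1582435233²
eq2−eq1, eq2−eq3 (x²,y² cancel):
  -48.766·x + 130.596·y = 6512.309788
  25.404·x + 109.862·y = 4320.000566
det = -48.766·109.862 − 130.596·25.404 = -8675.191076
x = (6512.309788·109.862 − 130.596·4320.000566) / -8675.191076 = -17.438300
y = (-48.766·4320.000566 − 6512.309788·25.404) / -8675.191076 = 43.354419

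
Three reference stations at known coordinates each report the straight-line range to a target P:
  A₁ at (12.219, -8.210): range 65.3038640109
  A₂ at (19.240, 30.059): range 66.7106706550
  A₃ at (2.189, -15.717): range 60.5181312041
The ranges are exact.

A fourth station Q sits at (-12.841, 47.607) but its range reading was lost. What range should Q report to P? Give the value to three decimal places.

eq1: (x − 12.219)² + (y + 8.210)² = 65.3038640109²
eq2: (x − 19.240)² + (y − 30.059)² = 66.7106706550²
eq3: (x − 2.189)² + (y + 15.717)² = 60.5181312041²
eq3−eq2, eq3−eq1 (x²,y² cancel):
  34.102·x + 91.552·y = 234.035896
  20.060·x + 15.014·y = -637.258199
det = 34.102·15.014 − 91.552·20.060 = -1324.525692
x = (234.035896·15.014 − 91.552·-637.258199) / -1324.525692 = -46.700549
y = (34.102·-637.258199 − 234.035896·20.060) / -1324.525692 = 19.951700
|P − Q| = √((-46.700549 − -12.841)² + (19.951700 − 47.607)²) = 43.718242

43.718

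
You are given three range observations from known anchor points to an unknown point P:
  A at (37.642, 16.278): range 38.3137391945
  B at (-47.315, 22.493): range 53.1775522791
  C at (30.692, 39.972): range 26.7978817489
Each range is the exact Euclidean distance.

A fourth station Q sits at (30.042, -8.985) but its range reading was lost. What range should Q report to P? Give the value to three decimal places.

eq1: (x − 37.642)² + (y − 16.278)² = 38.3137391945²
eq2: (x + 47.315)² + (y − 22.493)² = 53.1775522791²
eq3: (x − 30.692)² + (y − 39.972)² = 26.7978817489²
eq1−eq2, eq1−eq3 (x²,y² cancel):
  -169.914·x + 12.430·y = -297.158629
  -13.900·x + 47.388·y = 1607.682345
det = -169.914·47.388 − 12.430·-13.900 = -7879.107632
x = (-297.158629·47.388 − 12.430·1607.682345) / -7879.107632 = 4.323490
y = (-169.914·1607.682345 − -297.158629·-13.900) / -7879.107632 = 35.194118
|P − Q| = √((4.323490 − 30.042)² + (35.194118 − -8.985)²) = 51.119822

51.120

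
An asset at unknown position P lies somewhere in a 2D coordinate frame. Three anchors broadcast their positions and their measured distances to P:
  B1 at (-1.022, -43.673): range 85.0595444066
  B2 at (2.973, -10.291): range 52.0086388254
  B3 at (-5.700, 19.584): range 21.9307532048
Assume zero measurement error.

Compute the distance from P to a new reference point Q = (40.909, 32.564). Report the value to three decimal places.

eq1: (x + 1.022)² + (y + 43.673)² = 85.0595444066²
eq2: (x − 2.973)² + (y + 10.291)² = 52.0086388254²
eq3: (x + 5.700)² + (y − 19.584)² = 21.9307532048²
eq1−eq2, eq1−eq3 (x²,y² cancel):
  7.990·x + 66.764·y = 2736.595579
  -9.356·x + 126.514·y = 5261.815802
det = 7.990·126.514 − 66.764·-9.356 = 1635.490844
x = (2736.595579·126.514 − 66.764·5261.815802) / 1635.490844 = -3.107457
y = (7.990·5261.815802 − 2736.595579·-9.356) / 1635.490844 = 41.360975
|P − Q| = √((-3.107457 − 40.909)² + (41.360975 − 32.564)²) = 44.886916

44.887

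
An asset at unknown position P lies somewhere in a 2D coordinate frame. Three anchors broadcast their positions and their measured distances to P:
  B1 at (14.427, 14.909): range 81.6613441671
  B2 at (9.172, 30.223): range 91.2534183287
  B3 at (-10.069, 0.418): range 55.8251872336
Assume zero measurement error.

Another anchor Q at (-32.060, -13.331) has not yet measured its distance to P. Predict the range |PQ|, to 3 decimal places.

eq1: (x − 14.427)² + (y − 14.909)² = 81.6613441671²
eq2: (x − 9.172)² + (y − 30.223)² = 91.2534183287²
eq3: (x + 10.069)² + (y − 0.418)² = 55.8251872336²
eq2−eq3, eq2−eq1 (x²,y² cancel):
  -38.482·x − 59.610·y = 4314.738999
  10.510·x − 30.628·y = 1091.472523
det = -38.482·-30.628 − -59.610·10.510 = 1805.127796
x = (4314.738999·-30.628 − -59.610·1091.472523) / 1805.127796 = -37.165872
y = (-38.482·1091.472523 − 4314.738999·10.510) / 1805.127796 = -48.389899
|P − Q| = √((-37.165872 − -32.060)² + (-48.389899 − -13.331)²) = 35.428750

35.429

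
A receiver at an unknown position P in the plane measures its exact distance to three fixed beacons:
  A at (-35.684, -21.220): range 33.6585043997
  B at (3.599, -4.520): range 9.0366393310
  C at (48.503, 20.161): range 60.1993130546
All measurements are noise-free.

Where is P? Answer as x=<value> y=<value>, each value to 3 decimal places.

eq1: (x + 35.684)² + (y + 21.220)² = 33.6585043997²
eq2: (x − 3.599)² + (y + 4.520)² = 9.0366393310²
eq3: (x − 48.503)² + (y − 20.161)² = 60.1993130546²
eq3−eq2, eq3−eq1 (x²,y² cancel):
  -89.808·x − 49.362·y = 816.672713
  -168.374·x − 82.762·y = 1455.691700
det = -89.808·-82.762 − -49.362·-168.374 = -878.587692
x = (816.672713·-82.762 − -49.362·1455.691700) / -878.587692 = -4.855960
y = (-89.808·1455.691700 − 816.672713·-168.374) / -878.587692 = -7.709750

x=-4.856 y=-7.710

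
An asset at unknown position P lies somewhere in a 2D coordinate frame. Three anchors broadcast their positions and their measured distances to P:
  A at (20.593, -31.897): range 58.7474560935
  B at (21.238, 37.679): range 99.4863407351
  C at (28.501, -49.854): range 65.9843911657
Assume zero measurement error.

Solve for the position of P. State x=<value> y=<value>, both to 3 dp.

x=-37.116 y=-42.896

eq1: (x − 20.593)² + (y + 31.897)² = 58.7474560935²
eq2: (x − 21.238)² + (y − 37.679)² = 99.4863407351²
eq3: (x − 28.501)² + (y + 49.854)² = 65.9843911657²
eq1−eq3, eq1−eq2 (x²,y² cancel):
  15.816·x − 35.914·y = 953.561779
  1.290·x + 139.152·y = -6016.998968
det = 15.816·139.152 − -35.914·1.290 = 2247.157092
x = (953.561779·139.152 − -35.914·-6016.998968) / 2247.157092 = -37.115550
y = (15.816·-6016.998968 − 953.561779·1.290) / 2247.157092 = -42.896400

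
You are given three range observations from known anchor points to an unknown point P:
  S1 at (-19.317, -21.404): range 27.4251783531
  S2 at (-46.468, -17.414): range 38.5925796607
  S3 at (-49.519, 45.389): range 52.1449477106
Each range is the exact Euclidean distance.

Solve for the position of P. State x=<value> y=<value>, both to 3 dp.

eq1: (x + 19.317)² + (y + 21.404)² = 27.4251783531²
eq2: (x + 46.468)² + (y + 17.414)² = 38.5925796607²
eq3: (x + 49.519)² + (y − 45.389)² = 52.1449477106²
eq3−eq2, eq3−eq1 (x²,y² cancel):
  6.102·x − 125.606·y = -820.061895
  60.404·x − 133.586·y = -1714.059813
det = 6.102·-133.586 − -125.606·60.404 = 6771.963052
x = (-820.061895·-133.586 − -125.606·-1714.059813) / 6771.963052 = -15.615473
y = (6.102·-1714.059813 − -820.061895·60.404) / 6771.963052 = 5.770236

x=-15.615 y=5.770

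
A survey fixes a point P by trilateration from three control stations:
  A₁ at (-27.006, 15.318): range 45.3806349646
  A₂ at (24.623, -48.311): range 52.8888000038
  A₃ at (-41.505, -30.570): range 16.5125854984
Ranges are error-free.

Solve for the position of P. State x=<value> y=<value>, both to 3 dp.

x=-25.002 y=-30.018

eq1: (x + 27.006)² + (y − 15.318)² = 45.3806349646²
eq2: (x − 24.623)² + (y + 48.311)² = 52.8888000038²
eq3: (x + 41.505)² + (y + 30.570)² = 16.5125854984²
eq3−eq1, eq3−eq2 (x²,y² cancel):
  28.998·x + 91.776·y = -3479.961315
  132.256·x − 35.482·y = -2241.504761
det = 28.998·-35.482 − 91.776·132.256 = -13166.833692
x = (-3479.961315·-35.482 − 91.776·-2241.504761) / -13166.833692 = -25.001632
y = (28.998·-2241.504761 − -3479.961315·132.256) / -13166.833692 = -30.018349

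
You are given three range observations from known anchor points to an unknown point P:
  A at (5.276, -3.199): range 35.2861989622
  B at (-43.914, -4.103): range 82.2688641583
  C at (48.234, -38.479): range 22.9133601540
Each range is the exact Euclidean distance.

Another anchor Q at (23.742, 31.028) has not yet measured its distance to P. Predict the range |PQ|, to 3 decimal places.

eq1: (x − 5.276)² + (y + 3.199)² = 35.2861989622²
eq2: (x + 43.914)² + (y + 4.103)² = 82.2688641583²
eq3: (x − 48.234)² + (y + 38.479)² = 22.9133601540²
eq3−eq2, eq3−eq1 (x²,y² cancel):
  -184.296·x + 68.752·y = -8105.022128
  -85.916·x + 70.560·y = -4489.176184
det = -184.296·70.560 − 68.752·-85.916 = -7097.028928
x = (-8105.022128·70.560 − 68.752·-4489.176184) / -7097.028928 = 37.093060
y = (-184.296·-4489.176184 − -8105.022128·-85.916) / -7097.028928 = -18.456474
|P − Q| = √((37.093060 − 23.742)² + (-18.456474 − 31.028)²) = 51.253917

51.254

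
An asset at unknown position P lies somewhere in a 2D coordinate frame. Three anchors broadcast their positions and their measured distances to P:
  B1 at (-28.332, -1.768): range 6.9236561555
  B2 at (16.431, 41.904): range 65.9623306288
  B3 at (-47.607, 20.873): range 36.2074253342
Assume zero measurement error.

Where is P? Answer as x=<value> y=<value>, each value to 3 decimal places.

x=-26.265 y=-8.376

eq1: (x + 28.332)² + (y + 1.768)² = 6.9236561555²
eq2: (x − 16.431)² + (y − 41.904)² = 65.9623306288²
eq3: (x + 47.607)² + (y − 20.873)² = 36.2074253342²
eq3−eq1, eq3−eq2 (x²,y² cancel):
  38.550·x − 45.282·y = -633.239895
  128.076·x + 42.062·y = -3716.237014
det = 38.550·42.062 − -45.282·128.076 = 7421.027532
x = (-633.239895·42.062 − -45.282·-3716.237014) / 7421.027532 = -26.265093
y = (38.550·-3716.237014 − -633.239895·128.076) / 7421.027532 = -8.375943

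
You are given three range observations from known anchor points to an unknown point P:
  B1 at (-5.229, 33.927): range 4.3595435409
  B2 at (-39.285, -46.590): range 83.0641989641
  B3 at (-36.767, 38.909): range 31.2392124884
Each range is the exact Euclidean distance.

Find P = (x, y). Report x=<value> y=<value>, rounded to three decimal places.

eq1: (x + 5.229)² + (y − 33.927)² = 4.3595435409²
eq2: (x + 39.285)² + (y + 46.590)² = 83.0641989641²
eq3: (x + 36.767)² + (y − 38.909)² = 31.2392124884²
eq2−eq1, eq2−eq3 (x²,y² cancel):
  68.112·x + 161.034·y = 4345.099975
  5.036·x + 170.998·y = 5075.555998
det = 68.112·170.998 − 161.034·5.036 = 10836.048552
x = (4345.099975·170.998 − 161.034·5075.555998) / 10836.048552 = -6.859851
y = (68.112·5075.555998 − 4345.099975·5.036) / 10836.048552 = 29.883988

x=-6.860 y=29.884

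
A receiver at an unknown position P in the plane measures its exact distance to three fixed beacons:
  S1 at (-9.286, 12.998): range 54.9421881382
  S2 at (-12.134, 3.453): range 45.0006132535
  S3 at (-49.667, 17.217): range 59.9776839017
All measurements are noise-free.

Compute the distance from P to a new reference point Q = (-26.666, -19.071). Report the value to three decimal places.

19.653

eq1: (x + 9.286)² + (y − 12.998)² = 54.9421881382²
eq2: (x + 12.134)² + (y − 3.453)² = 45.0006132535²
eq3: (x + 49.667)² + (y − 17.217)² = 59.9776839017²
eq3−eq1, eq3−eq2 (x²,y² cancel):
  80.762·x − 8.438·y = -1929.379649
  75.066·x − 27.528·y = -1031.811440
det = 80.762·-27.528 − -8.438·75.066 = -1589.809428
x = (-1929.379649·-27.528 − -8.438·-1031.811440) / -1589.809428 = -27.931359
y = (80.762·-1031.811440 − -1929.379649·75.066) / -1589.809428 = -38.683666
|P − Q| = √((-27.931359 − -26.666)² + (-38.683666 − -19.071)²) = 19.653443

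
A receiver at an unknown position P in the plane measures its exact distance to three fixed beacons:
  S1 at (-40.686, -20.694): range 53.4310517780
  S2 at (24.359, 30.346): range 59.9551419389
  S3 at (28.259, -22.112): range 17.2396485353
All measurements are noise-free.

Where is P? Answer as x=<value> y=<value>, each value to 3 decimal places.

x=12.192 y=-28.362

eq1: (x + 40.686)² + (y + 20.694)² = 53.4310517780²
eq2: (x − 24.359)² + (y − 30.346)² = 59.9551419389²
eq3: (x − 28.259)² + (y + 22.112)² = 17.2396485353²
eq1−eq3, eq1−eq2 (x²,y² cancel):
  137.890·x − 2.836·y = 1761.591205
  130.090·x + 102.080·y = -1309.093386
det = 137.890·102.080 − -2.836·130.090 = 14444.746440
x = (1761.591205·102.080 − -2.836·-1309.093386) / 14444.746440 = 12.192020
y = (137.890·-1309.093386 − 1761.591205·130.090) / 14444.746440 = -28.361612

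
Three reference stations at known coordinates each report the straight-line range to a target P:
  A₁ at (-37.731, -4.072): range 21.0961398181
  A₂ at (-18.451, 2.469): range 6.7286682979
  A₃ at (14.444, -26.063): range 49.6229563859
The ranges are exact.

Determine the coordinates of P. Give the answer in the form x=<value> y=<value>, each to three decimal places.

x=-20.952 y=8.716

eq1: (x + 37.731)² + (y + 4.072)² = 21.0961398181²
eq2: (x + 18.451)² + (y − 2.469)² = 6.7286682979²
eq3: (x − 14.444)² + (y + 26.063)² = 49.6229563859²
eq3−eq2, eq3−eq1 (x²,y² cancel):
  -65.790·x + 57.064·y = 1875.789080
  -104.350·x + 43.982·y = 2569.691125
det = -65.790·43.982 − 57.064·-104.350 = 3061.052620
x = (1875.789080·43.982 − 57.064·2569.691125) / 3061.052620 = -20.952237
y = (-65.790·2569.691125 − 1875.789080·-104.350) / 3061.052620 = 8.715502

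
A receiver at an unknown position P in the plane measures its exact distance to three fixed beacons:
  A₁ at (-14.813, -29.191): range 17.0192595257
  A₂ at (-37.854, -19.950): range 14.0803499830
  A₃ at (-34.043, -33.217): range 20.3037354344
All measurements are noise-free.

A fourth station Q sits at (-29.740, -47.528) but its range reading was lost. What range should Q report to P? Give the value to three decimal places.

eq1: (x + 14.813)² + (y + 29.191)² = 17.0192595257²
eq2: (x + 37.854)² + (y + 19.950)² = 14.0803499830²
eq3: (x + 34.043)² + (y + 33.217)² = 20.3037354344²
eq2−eq1, eq2−eq3 (x²,y² cancel):
  46.082·x − 18.482·y = -850.787305
  7.622·x − 26.534·y = 217.381705
det = 46.082·-26.534 − -18.482·7.622 = -1081.869984
x = (-850.787305·-26.534 − -18.482·217.381705) / -1081.869984 = -24.580069
y = (46.082·217.381705 − -850.787305·7.622) / -1081.869984 = -15.253297
|P − Q| = √((-24.580069 − -29.740)² + (-15.253297 − -47.528)²) = 32.684573

32.685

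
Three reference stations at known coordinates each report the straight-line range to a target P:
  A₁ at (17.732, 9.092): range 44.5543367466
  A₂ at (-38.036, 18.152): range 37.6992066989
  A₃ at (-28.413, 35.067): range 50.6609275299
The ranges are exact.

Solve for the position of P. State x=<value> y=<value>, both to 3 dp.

eq1: (x − 17.732)² + (y − 9.092)² = 44.5543367466²
eq2: (x + 38.036)² + (y − 18.152)² = 37.6992066989²
eq3: (x + 28.413)² + (y − 35.067)² = 50.6609275299²
eq3−eq2, eq3−eq1 (x²,y² cancel):
  -19.246·x − 33.830·y = 884.538734
  92.290·x − 51.950·y = -1058.464115
det = -19.246·-51.950 − -33.830·92.290 = 4122.000400
x = (884.538734·-51.950 − -33.830·-1058.464115) / 4122.000400 = -19.834939
y = (-19.246·-1058.464115 − 884.538734·92.290) / 4122.000400 = -14.862415

x=-19.835 y=-14.862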